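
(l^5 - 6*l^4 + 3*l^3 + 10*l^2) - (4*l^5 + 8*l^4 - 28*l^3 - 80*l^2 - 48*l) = -3*l^5 - 14*l^4 + 31*l^3 + 90*l^2 + 48*l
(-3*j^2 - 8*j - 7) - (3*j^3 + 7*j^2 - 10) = -3*j^3 - 10*j^2 - 8*j + 3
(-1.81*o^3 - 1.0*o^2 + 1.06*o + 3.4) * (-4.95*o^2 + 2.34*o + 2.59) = 8.9595*o^5 + 0.7146*o^4 - 12.2749*o^3 - 16.9396*o^2 + 10.7014*o + 8.806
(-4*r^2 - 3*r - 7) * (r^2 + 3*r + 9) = -4*r^4 - 15*r^3 - 52*r^2 - 48*r - 63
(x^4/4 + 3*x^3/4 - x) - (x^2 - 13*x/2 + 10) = x^4/4 + 3*x^3/4 - x^2 + 11*x/2 - 10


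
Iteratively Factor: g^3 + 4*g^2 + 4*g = (g + 2)*(g^2 + 2*g) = (g + 2)^2*(g)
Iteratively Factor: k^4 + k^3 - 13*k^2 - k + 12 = (k - 3)*(k^3 + 4*k^2 - k - 4) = (k - 3)*(k + 4)*(k^2 - 1) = (k - 3)*(k + 1)*(k + 4)*(k - 1)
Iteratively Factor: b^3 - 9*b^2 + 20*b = (b - 4)*(b^2 - 5*b) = b*(b - 4)*(b - 5)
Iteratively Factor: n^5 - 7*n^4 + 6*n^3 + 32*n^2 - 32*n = (n - 4)*(n^4 - 3*n^3 - 6*n^2 + 8*n) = (n - 4)*(n + 2)*(n^3 - 5*n^2 + 4*n) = (n - 4)^2*(n + 2)*(n^2 - n) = n*(n - 4)^2*(n + 2)*(n - 1)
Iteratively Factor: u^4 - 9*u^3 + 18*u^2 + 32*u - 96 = (u - 4)*(u^3 - 5*u^2 - 2*u + 24) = (u - 4)*(u - 3)*(u^2 - 2*u - 8) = (u - 4)^2*(u - 3)*(u + 2)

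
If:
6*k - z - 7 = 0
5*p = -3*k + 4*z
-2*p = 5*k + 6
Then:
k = 26/67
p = -266/67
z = -313/67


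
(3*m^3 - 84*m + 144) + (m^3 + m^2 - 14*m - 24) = 4*m^3 + m^2 - 98*m + 120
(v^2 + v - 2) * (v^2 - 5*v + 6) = v^4 - 4*v^3 - v^2 + 16*v - 12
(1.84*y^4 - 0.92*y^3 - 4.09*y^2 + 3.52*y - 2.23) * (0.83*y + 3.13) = 1.5272*y^5 + 4.9956*y^4 - 6.2743*y^3 - 9.8801*y^2 + 9.1667*y - 6.9799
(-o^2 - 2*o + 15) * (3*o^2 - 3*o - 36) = -3*o^4 - 3*o^3 + 87*o^2 + 27*o - 540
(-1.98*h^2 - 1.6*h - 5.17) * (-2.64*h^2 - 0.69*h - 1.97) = 5.2272*h^4 + 5.5902*h^3 + 18.6534*h^2 + 6.7193*h + 10.1849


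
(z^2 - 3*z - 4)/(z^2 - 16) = (z + 1)/(z + 4)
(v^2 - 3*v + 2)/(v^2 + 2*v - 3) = (v - 2)/(v + 3)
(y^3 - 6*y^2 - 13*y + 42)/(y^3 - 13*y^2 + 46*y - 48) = (y^2 - 4*y - 21)/(y^2 - 11*y + 24)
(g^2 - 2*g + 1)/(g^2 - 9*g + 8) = (g - 1)/(g - 8)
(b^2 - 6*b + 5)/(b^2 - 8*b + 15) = (b - 1)/(b - 3)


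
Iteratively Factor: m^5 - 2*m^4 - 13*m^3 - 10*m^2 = (m)*(m^4 - 2*m^3 - 13*m^2 - 10*m) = m*(m + 1)*(m^3 - 3*m^2 - 10*m) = m*(m - 5)*(m + 1)*(m^2 + 2*m) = m^2*(m - 5)*(m + 1)*(m + 2)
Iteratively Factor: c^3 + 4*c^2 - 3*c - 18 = (c + 3)*(c^2 + c - 6) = (c + 3)^2*(c - 2)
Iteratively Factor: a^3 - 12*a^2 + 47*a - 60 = (a - 3)*(a^2 - 9*a + 20) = (a - 4)*(a - 3)*(a - 5)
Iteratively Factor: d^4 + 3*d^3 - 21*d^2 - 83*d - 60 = (d - 5)*(d^3 + 8*d^2 + 19*d + 12) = (d - 5)*(d + 3)*(d^2 + 5*d + 4) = (d - 5)*(d + 3)*(d + 4)*(d + 1)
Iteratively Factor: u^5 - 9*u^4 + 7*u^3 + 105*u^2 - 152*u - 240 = (u - 5)*(u^4 - 4*u^3 - 13*u^2 + 40*u + 48) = (u - 5)*(u - 4)*(u^3 - 13*u - 12) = (u - 5)*(u - 4)*(u + 1)*(u^2 - u - 12) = (u - 5)*(u - 4)*(u + 1)*(u + 3)*(u - 4)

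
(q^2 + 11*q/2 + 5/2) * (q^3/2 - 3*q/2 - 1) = q^5/2 + 11*q^4/4 - q^3/4 - 37*q^2/4 - 37*q/4 - 5/2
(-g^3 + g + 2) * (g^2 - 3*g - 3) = -g^5 + 3*g^4 + 4*g^3 - g^2 - 9*g - 6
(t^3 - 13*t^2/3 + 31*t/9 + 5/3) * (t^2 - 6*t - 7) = t^5 - 31*t^4/3 + 202*t^3/9 + 34*t^2/3 - 307*t/9 - 35/3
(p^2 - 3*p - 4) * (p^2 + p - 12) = p^4 - 2*p^3 - 19*p^2 + 32*p + 48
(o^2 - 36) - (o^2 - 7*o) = 7*o - 36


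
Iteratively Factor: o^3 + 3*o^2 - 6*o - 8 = (o + 1)*(o^2 + 2*o - 8) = (o + 1)*(o + 4)*(o - 2)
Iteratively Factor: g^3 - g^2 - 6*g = (g + 2)*(g^2 - 3*g) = g*(g + 2)*(g - 3)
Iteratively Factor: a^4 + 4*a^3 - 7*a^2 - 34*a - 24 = (a - 3)*(a^3 + 7*a^2 + 14*a + 8) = (a - 3)*(a + 2)*(a^2 + 5*a + 4) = (a - 3)*(a + 2)*(a + 4)*(a + 1)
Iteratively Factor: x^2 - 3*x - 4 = (x + 1)*(x - 4)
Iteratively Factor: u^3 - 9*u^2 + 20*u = (u)*(u^2 - 9*u + 20) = u*(u - 4)*(u - 5)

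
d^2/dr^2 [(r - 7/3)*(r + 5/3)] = 2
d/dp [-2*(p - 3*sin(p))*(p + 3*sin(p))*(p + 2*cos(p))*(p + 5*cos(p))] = 14*p^3*sin(p) - 8*p^3 + 38*p^2*sin(2*p) - 42*p^2*cos(p) - 63*p*sin(p)/2 + 189*p*sin(3*p)/2 - 38*p*cos(2*p) - 2*p + 90*sin(4*p) + 63*cos(p)/2 - 63*cos(3*p)/2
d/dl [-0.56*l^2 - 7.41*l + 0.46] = -1.12*l - 7.41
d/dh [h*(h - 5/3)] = 2*h - 5/3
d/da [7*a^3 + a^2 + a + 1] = 21*a^2 + 2*a + 1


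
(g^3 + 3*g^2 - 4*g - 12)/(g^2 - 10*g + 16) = (g^2 + 5*g + 6)/(g - 8)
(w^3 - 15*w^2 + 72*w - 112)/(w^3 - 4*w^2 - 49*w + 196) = (w - 4)/(w + 7)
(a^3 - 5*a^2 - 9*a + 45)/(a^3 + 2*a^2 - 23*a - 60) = (a - 3)/(a + 4)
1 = 1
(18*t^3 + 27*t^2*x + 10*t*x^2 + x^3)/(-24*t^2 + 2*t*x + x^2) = (3*t^2 + 4*t*x + x^2)/(-4*t + x)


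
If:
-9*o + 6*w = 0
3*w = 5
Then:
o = 10/9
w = 5/3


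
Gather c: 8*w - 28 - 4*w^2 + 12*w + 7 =-4*w^2 + 20*w - 21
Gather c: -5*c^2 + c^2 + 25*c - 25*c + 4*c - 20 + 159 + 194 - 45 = -4*c^2 + 4*c + 288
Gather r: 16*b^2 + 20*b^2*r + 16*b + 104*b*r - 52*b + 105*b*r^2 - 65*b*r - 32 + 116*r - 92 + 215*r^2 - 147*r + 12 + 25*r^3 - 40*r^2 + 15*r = 16*b^2 - 36*b + 25*r^3 + r^2*(105*b + 175) + r*(20*b^2 + 39*b - 16) - 112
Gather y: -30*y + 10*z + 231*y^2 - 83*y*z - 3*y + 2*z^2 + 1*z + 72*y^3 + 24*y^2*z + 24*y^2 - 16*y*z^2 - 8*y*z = 72*y^3 + y^2*(24*z + 255) + y*(-16*z^2 - 91*z - 33) + 2*z^2 + 11*z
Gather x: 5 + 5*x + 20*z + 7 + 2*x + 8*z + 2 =7*x + 28*z + 14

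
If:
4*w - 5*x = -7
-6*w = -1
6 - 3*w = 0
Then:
No Solution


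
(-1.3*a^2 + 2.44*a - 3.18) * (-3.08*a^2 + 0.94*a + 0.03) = 4.004*a^4 - 8.7372*a^3 + 12.049*a^2 - 2.916*a - 0.0954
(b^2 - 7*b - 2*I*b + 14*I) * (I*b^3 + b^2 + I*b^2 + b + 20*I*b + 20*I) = I*b^5 + 3*b^4 - 6*I*b^4 - 18*b^3 + 11*I*b^3 + 19*b^2 - 108*I*b^2 - 240*b - 126*I*b - 280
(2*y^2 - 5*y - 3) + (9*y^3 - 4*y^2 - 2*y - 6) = 9*y^3 - 2*y^2 - 7*y - 9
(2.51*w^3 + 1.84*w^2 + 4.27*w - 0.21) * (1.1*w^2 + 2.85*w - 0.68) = 2.761*w^5 + 9.1775*w^4 + 8.2342*w^3 + 10.6873*w^2 - 3.5021*w + 0.1428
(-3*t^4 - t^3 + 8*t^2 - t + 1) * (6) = -18*t^4 - 6*t^3 + 48*t^2 - 6*t + 6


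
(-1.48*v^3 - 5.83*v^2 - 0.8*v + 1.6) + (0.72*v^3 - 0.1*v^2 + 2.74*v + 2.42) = -0.76*v^3 - 5.93*v^2 + 1.94*v + 4.02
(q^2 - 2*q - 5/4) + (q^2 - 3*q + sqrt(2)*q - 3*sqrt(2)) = 2*q^2 - 5*q + sqrt(2)*q - 3*sqrt(2) - 5/4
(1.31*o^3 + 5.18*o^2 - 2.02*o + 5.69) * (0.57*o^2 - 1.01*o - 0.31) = 0.7467*o^5 + 1.6295*o^4 - 6.7893*o^3 + 3.6777*o^2 - 5.1207*o - 1.7639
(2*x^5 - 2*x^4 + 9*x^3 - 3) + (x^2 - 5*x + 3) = 2*x^5 - 2*x^4 + 9*x^3 + x^2 - 5*x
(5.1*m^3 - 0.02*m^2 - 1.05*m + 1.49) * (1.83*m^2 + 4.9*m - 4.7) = 9.333*m^5 + 24.9534*m^4 - 25.9895*m^3 - 2.3243*m^2 + 12.236*m - 7.003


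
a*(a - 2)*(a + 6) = a^3 + 4*a^2 - 12*a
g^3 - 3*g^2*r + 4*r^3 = (g - 2*r)^2*(g + r)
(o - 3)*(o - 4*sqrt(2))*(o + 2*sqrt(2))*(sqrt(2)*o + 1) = sqrt(2)*o^4 - 3*sqrt(2)*o^3 - 3*o^3 - 18*sqrt(2)*o^2 + 9*o^2 - 16*o + 54*sqrt(2)*o + 48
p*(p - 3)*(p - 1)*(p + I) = p^4 - 4*p^3 + I*p^3 + 3*p^2 - 4*I*p^2 + 3*I*p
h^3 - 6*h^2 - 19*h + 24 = (h - 8)*(h - 1)*(h + 3)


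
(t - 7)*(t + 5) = t^2 - 2*t - 35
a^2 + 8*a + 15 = (a + 3)*(a + 5)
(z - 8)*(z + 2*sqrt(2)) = z^2 - 8*z + 2*sqrt(2)*z - 16*sqrt(2)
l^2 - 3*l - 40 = (l - 8)*(l + 5)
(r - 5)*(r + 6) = r^2 + r - 30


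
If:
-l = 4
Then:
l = -4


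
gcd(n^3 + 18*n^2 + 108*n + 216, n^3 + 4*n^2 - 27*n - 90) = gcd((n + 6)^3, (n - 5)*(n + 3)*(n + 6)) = n + 6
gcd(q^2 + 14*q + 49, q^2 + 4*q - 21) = q + 7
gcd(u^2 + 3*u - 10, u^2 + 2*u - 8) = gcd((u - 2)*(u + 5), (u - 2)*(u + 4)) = u - 2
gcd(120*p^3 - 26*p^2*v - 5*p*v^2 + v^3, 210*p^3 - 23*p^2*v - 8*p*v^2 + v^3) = 30*p^2 + p*v - v^2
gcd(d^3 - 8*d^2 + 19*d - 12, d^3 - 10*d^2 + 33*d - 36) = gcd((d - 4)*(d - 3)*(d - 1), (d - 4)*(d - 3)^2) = d^2 - 7*d + 12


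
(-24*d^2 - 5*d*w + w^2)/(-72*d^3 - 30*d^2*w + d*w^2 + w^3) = (-8*d + w)/(-24*d^2 - 2*d*w + w^2)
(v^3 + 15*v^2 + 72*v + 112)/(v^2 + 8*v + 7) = (v^2 + 8*v + 16)/(v + 1)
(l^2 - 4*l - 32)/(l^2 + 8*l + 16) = (l - 8)/(l + 4)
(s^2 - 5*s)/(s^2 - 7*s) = (s - 5)/(s - 7)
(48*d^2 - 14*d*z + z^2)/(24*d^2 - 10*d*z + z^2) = (-8*d + z)/(-4*d + z)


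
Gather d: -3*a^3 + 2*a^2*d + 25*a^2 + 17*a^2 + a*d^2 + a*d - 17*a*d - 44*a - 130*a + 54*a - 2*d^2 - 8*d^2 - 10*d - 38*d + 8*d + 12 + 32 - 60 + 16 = -3*a^3 + 42*a^2 - 120*a + d^2*(a - 10) + d*(2*a^2 - 16*a - 40)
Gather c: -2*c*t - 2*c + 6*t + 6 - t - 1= c*(-2*t - 2) + 5*t + 5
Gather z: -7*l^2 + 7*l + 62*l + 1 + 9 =-7*l^2 + 69*l + 10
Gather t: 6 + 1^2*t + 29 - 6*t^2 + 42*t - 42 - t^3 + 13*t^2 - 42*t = -t^3 + 7*t^2 + t - 7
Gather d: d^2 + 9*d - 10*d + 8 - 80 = d^2 - d - 72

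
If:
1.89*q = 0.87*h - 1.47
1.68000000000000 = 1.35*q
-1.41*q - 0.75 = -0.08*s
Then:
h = 4.39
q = 1.24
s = 31.31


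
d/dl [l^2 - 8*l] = 2*l - 8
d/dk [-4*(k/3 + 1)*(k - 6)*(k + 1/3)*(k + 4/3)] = -16*k^3/3 + 16*k^2/3 + 1624*k/27 + 376/9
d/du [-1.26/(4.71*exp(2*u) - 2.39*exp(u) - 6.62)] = (11.8692*exp(u) - 3.0114)*exp(u)/(-4.71*exp(2*u) + 2.39*exp(u) + 6.62)^2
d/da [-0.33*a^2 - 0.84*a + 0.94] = -0.66*a - 0.84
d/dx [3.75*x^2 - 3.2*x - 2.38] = 7.5*x - 3.2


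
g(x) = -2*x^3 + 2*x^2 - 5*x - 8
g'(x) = -6*x^2 + 4*x - 5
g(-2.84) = 68.14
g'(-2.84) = -64.75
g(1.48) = -17.50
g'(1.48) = -12.22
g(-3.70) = 139.19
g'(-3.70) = -101.94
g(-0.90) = -0.42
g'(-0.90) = -13.46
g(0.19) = -8.89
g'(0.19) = -4.46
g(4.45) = -166.89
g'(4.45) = -106.02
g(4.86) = -214.64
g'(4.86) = -127.28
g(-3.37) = 108.11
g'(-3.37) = -86.62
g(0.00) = -8.00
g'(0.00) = -5.00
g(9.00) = -1349.00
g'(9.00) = -455.00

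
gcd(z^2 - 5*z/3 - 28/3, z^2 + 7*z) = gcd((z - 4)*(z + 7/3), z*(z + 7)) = 1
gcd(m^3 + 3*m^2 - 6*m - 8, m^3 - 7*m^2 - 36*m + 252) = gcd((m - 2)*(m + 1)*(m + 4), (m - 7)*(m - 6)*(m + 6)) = 1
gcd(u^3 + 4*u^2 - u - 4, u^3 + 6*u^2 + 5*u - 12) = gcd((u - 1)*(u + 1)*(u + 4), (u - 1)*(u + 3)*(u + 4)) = u^2 + 3*u - 4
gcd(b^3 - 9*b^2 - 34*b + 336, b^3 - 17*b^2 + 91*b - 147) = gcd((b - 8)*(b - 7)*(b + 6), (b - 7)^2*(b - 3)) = b - 7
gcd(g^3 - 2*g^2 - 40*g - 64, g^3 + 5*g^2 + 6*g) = g + 2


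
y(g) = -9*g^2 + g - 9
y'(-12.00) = 217.00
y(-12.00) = -1317.00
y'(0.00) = 1.00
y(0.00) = -9.00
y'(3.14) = -55.52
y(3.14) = -94.60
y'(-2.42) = 44.56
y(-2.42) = -64.13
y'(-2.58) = 47.44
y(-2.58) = -71.49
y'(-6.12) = 111.16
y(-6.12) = -352.21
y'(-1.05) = 19.90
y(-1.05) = -19.97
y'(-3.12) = 57.16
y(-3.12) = -99.73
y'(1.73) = -30.14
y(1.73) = -34.21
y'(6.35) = -113.30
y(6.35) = -365.55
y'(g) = 1 - 18*g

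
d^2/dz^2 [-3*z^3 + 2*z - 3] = -18*z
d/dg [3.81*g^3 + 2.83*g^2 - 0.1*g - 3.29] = 11.43*g^2 + 5.66*g - 0.1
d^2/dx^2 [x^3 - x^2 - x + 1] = 6*x - 2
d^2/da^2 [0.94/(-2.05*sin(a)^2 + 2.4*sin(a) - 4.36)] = (15.8014*sin(a)^4 - 13.8744*sin(a)^3 - 51.89458*sin(a)^2 + 37.58496*sin(a) + 5.97464)/(2.05*sin(a)^2 - 2.4*sin(a) + 4.36)^3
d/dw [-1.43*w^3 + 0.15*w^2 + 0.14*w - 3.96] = -4.29*w^2 + 0.3*w + 0.14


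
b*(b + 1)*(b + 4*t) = b^3 + 4*b^2*t + b^2 + 4*b*t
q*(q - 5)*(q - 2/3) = q^3 - 17*q^2/3 + 10*q/3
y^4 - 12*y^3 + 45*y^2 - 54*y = y*(y - 6)*(y - 3)^2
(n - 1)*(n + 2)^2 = n^3 + 3*n^2 - 4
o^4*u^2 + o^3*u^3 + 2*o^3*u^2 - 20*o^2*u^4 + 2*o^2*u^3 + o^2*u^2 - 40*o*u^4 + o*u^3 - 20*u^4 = (o - 4*u)*(o + 5*u)*(o*u + u)^2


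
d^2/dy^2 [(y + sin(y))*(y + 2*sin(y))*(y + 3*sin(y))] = -6*y^2*sin(y) + 24*y*cos(y) + 22*y*cos(2*y) + 6*y + 15*sin(y)/2 + 22*sin(2*y) + 27*sin(3*y)/2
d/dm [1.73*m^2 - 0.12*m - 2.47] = 3.46*m - 0.12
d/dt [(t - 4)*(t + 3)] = 2*t - 1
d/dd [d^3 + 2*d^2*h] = d*(3*d + 4*h)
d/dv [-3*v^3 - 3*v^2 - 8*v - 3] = -9*v^2 - 6*v - 8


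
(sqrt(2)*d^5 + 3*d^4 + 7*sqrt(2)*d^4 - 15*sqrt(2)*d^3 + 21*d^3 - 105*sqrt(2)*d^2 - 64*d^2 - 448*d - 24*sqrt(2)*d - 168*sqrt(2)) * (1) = sqrt(2)*d^5 + 3*d^4 + 7*sqrt(2)*d^4 - 15*sqrt(2)*d^3 + 21*d^3 - 105*sqrt(2)*d^2 - 64*d^2 - 448*d - 24*sqrt(2)*d - 168*sqrt(2)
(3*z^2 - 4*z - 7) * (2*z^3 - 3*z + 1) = 6*z^5 - 8*z^4 - 23*z^3 + 15*z^2 + 17*z - 7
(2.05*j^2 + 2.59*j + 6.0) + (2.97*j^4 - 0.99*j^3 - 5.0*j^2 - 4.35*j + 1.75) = 2.97*j^4 - 0.99*j^3 - 2.95*j^2 - 1.76*j + 7.75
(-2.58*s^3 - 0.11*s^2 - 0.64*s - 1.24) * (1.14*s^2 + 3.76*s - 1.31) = -2.9412*s^5 - 9.8262*s^4 + 2.2366*s^3 - 3.6759*s^2 - 3.824*s + 1.6244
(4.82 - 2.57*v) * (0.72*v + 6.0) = -1.8504*v^2 - 11.9496*v + 28.92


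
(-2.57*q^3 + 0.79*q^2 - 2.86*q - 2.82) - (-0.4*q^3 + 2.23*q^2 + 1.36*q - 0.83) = -2.17*q^3 - 1.44*q^2 - 4.22*q - 1.99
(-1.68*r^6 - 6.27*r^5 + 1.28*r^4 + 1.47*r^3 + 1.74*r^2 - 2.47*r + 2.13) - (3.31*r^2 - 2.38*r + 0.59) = -1.68*r^6 - 6.27*r^5 + 1.28*r^4 + 1.47*r^3 - 1.57*r^2 - 0.0900000000000003*r + 1.54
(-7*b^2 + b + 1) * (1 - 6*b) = 42*b^3 - 13*b^2 - 5*b + 1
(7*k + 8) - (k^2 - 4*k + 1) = -k^2 + 11*k + 7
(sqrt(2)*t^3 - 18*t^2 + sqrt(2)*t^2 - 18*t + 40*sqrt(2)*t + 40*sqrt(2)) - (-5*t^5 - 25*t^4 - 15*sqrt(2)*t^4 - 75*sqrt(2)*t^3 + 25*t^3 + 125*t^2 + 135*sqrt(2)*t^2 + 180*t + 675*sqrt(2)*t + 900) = 5*t^5 + 15*sqrt(2)*t^4 + 25*t^4 - 25*t^3 + 76*sqrt(2)*t^3 - 134*sqrt(2)*t^2 - 143*t^2 - 635*sqrt(2)*t - 198*t - 900 + 40*sqrt(2)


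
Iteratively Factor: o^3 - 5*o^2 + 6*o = (o - 3)*(o^2 - 2*o) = (o - 3)*(o - 2)*(o)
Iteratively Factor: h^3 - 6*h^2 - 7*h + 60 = (h + 3)*(h^2 - 9*h + 20) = (h - 5)*(h + 3)*(h - 4)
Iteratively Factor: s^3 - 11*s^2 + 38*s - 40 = (s - 4)*(s^2 - 7*s + 10) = (s - 4)*(s - 2)*(s - 5)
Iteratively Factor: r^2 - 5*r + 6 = (r - 3)*(r - 2)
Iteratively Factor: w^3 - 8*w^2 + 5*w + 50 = (w - 5)*(w^2 - 3*w - 10) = (w - 5)^2*(w + 2)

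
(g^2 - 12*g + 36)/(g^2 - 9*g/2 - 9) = 2*(g - 6)/(2*g + 3)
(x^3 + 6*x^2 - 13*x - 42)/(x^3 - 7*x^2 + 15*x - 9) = (x^2 + 9*x + 14)/(x^2 - 4*x + 3)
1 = 1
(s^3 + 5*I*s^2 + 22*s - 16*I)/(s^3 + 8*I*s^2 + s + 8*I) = (s - 2*I)/(s + I)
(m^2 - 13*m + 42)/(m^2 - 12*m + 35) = (m - 6)/(m - 5)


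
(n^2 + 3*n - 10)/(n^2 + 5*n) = (n - 2)/n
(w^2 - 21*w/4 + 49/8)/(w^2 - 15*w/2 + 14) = (w - 7/4)/(w - 4)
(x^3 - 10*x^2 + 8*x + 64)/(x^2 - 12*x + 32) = x + 2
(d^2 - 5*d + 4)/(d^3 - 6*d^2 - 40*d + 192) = (d - 1)/(d^2 - 2*d - 48)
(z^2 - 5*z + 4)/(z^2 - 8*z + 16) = (z - 1)/(z - 4)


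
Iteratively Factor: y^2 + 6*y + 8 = (y + 4)*(y + 2)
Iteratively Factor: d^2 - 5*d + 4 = (d - 1)*(d - 4)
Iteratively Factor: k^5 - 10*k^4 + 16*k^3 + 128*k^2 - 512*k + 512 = (k + 4)*(k^4 - 14*k^3 + 72*k^2 - 160*k + 128) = (k - 2)*(k + 4)*(k^3 - 12*k^2 + 48*k - 64) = (k - 4)*(k - 2)*(k + 4)*(k^2 - 8*k + 16) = (k - 4)^2*(k - 2)*(k + 4)*(k - 4)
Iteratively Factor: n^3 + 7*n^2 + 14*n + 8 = (n + 1)*(n^2 + 6*n + 8) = (n + 1)*(n + 4)*(n + 2)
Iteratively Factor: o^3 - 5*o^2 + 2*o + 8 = (o - 4)*(o^2 - o - 2) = (o - 4)*(o + 1)*(o - 2)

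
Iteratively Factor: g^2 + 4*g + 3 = (g + 1)*(g + 3)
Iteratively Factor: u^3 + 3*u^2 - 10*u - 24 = (u + 2)*(u^2 + u - 12) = (u - 3)*(u + 2)*(u + 4)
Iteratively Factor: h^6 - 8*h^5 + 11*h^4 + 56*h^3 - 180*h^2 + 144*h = (h - 2)*(h^5 - 6*h^4 - h^3 + 54*h^2 - 72*h) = (h - 4)*(h - 2)*(h^4 - 2*h^3 - 9*h^2 + 18*h) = (h - 4)*(h - 2)^2*(h^3 - 9*h) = h*(h - 4)*(h - 2)^2*(h^2 - 9) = h*(h - 4)*(h - 3)*(h - 2)^2*(h + 3)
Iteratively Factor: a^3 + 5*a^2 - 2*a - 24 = (a - 2)*(a^2 + 7*a + 12) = (a - 2)*(a + 4)*(a + 3)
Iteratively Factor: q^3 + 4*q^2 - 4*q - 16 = (q - 2)*(q^2 + 6*q + 8) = (q - 2)*(q + 2)*(q + 4)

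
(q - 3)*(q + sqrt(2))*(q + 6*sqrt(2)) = q^3 - 3*q^2 + 7*sqrt(2)*q^2 - 21*sqrt(2)*q + 12*q - 36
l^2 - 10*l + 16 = (l - 8)*(l - 2)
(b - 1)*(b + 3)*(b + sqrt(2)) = b^3 + sqrt(2)*b^2 + 2*b^2 - 3*b + 2*sqrt(2)*b - 3*sqrt(2)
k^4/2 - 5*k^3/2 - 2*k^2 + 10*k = k*(k/2 + 1)*(k - 5)*(k - 2)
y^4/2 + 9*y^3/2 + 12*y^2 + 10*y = y*(y/2 + 1)*(y + 2)*(y + 5)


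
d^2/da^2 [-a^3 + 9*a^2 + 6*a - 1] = 18 - 6*a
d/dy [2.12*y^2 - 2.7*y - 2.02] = 4.24*y - 2.7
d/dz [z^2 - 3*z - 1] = 2*z - 3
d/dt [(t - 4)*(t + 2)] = 2*t - 2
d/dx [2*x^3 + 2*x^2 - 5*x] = 6*x^2 + 4*x - 5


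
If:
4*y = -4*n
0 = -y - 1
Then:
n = 1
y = -1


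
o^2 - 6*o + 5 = (o - 5)*(o - 1)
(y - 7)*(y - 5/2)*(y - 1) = y^3 - 21*y^2/2 + 27*y - 35/2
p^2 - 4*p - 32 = (p - 8)*(p + 4)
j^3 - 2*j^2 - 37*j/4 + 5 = (j - 4)*(j - 1/2)*(j + 5/2)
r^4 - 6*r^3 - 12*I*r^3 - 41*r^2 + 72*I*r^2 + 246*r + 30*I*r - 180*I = (r - 6)*(r - 6*I)*(r - 5*I)*(r - I)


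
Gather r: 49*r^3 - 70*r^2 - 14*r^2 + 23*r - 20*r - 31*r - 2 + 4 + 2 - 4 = 49*r^3 - 84*r^2 - 28*r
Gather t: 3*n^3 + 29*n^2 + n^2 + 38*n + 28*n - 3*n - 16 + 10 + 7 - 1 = 3*n^3 + 30*n^2 + 63*n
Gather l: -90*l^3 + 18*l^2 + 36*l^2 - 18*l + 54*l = -90*l^3 + 54*l^2 + 36*l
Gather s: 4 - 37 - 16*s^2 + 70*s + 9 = -16*s^2 + 70*s - 24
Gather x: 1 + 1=2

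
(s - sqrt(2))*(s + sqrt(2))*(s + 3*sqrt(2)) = s^3 + 3*sqrt(2)*s^2 - 2*s - 6*sqrt(2)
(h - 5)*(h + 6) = h^2 + h - 30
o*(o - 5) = o^2 - 5*o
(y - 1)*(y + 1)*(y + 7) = y^3 + 7*y^2 - y - 7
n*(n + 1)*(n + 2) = n^3 + 3*n^2 + 2*n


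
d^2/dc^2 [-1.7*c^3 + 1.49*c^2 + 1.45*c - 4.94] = 2.98 - 10.2*c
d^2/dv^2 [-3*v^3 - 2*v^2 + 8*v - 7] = -18*v - 4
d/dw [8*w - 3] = 8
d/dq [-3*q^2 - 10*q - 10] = -6*q - 10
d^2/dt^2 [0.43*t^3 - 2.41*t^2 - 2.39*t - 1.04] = 2.58*t - 4.82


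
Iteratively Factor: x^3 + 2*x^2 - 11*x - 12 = (x + 4)*(x^2 - 2*x - 3) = (x + 1)*(x + 4)*(x - 3)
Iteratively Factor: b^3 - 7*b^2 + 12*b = (b - 3)*(b^2 - 4*b) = (b - 4)*(b - 3)*(b)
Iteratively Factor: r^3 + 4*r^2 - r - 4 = (r - 1)*(r^2 + 5*r + 4) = (r - 1)*(r + 1)*(r + 4)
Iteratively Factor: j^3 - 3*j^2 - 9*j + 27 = (j + 3)*(j^2 - 6*j + 9) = (j - 3)*(j + 3)*(j - 3)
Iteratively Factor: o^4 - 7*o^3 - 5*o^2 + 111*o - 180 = (o - 5)*(o^3 - 2*o^2 - 15*o + 36) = (o - 5)*(o + 4)*(o^2 - 6*o + 9) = (o - 5)*(o - 3)*(o + 4)*(o - 3)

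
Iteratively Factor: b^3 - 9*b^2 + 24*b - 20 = (b - 2)*(b^2 - 7*b + 10) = (b - 5)*(b - 2)*(b - 2)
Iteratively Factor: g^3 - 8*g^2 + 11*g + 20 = (g - 4)*(g^2 - 4*g - 5) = (g - 4)*(g + 1)*(g - 5)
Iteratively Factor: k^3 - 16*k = (k + 4)*(k^2 - 4*k) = k*(k + 4)*(k - 4)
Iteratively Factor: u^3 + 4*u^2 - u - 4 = (u + 4)*(u^2 - 1) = (u + 1)*(u + 4)*(u - 1)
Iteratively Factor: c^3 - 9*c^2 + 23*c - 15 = (c - 5)*(c^2 - 4*c + 3) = (c - 5)*(c - 1)*(c - 3)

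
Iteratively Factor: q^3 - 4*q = (q)*(q^2 - 4) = q*(q - 2)*(q + 2)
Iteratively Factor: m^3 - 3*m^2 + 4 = (m - 2)*(m^2 - m - 2) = (m - 2)*(m + 1)*(m - 2)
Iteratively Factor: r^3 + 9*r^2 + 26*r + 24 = (r + 3)*(r^2 + 6*r + 8) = (r + 3)*(r + 4)*(r + 2)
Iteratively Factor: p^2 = (p)*(p)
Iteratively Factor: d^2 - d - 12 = (d - 4)*(d + 3)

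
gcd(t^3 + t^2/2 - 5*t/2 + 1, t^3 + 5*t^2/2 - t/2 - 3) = t^2 + t - 2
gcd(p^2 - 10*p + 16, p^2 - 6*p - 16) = p - 8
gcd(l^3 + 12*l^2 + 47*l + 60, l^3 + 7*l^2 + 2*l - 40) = l^2 + 9*l + 20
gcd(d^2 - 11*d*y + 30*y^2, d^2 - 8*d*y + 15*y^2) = -d + 5*y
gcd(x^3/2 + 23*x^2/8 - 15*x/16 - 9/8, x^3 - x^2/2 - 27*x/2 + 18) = 1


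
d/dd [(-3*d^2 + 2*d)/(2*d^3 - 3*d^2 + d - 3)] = (6*d^4 - 8*d^3 + 3*d^2 + 18*d - 6)/(4*d^6 - 12*d^5 + 13*d^4 - 18*d^3 + 19*d^2 - 6*d + 9)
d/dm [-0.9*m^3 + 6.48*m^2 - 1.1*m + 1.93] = -2.7*m^2 + 12.96*m - 1.1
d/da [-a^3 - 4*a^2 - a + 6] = -3*a^2 - 8*a - 1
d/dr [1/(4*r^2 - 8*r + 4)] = (1 - r)/(2*(r^2 - 2*r + 1)^2)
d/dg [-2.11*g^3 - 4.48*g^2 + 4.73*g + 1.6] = -6.33*g^2 - 8.96*g + 4.73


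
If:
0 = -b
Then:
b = 0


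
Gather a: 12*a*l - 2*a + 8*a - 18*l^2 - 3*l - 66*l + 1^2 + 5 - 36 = a*(12*l + 6) - 18*l^2 - 69*l - 30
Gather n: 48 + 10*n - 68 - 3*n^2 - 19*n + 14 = -3*n^2 - 9*n - 6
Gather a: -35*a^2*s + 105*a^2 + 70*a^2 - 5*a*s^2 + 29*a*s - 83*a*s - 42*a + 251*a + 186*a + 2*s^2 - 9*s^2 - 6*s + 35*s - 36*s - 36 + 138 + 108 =a^2*(175 - 35*s) + a*(-5*s^2 - 54*s + 395) - 7*s^2 - 7*s + 210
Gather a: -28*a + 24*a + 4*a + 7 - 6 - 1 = 0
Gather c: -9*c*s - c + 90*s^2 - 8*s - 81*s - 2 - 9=c*(-9*s - 1) + 90*s^2 - 89*s - 11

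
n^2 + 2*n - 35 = (n - 5)*(n + 7)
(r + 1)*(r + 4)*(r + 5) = r^3 + 10*r^2 + 29*r + 20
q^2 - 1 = (q - 1)*(q + 1)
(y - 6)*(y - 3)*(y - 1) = y^3 - 10*y^2 + 27*y - 18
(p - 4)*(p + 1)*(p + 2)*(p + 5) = p^4 + 4*p^3 - 15*p^2 - 58*p - 40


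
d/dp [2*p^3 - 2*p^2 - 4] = 2*p*(3*p - 2)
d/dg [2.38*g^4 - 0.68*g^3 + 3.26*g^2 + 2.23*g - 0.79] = 9.52*g^3 - 2.04*g^2 + 6.52*g + 2.23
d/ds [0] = 0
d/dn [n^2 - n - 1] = 2*n - 1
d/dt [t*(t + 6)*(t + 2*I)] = 3*t^2 + 4*t*(3 + I) + 12*I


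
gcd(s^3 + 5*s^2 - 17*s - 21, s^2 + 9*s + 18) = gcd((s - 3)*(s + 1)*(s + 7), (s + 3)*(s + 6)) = 1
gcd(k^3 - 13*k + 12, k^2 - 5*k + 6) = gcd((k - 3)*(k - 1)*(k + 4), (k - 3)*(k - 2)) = k - 3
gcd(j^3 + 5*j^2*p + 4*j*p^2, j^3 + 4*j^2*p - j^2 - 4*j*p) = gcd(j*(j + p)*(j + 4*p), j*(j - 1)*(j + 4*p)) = j^2 + 4*j*p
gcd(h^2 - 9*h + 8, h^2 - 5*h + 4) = h - 1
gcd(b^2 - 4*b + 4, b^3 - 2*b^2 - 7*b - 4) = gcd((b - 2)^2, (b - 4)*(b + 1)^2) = 1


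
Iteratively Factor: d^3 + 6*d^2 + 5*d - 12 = (d + 3)*(d^2 + 3*d - 4) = (d - 1)*(d + 3)*(d + 4)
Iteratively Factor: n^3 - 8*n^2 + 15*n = (n - 5)*(n^2 - 3*n) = n*(n - 5)*(n - 3)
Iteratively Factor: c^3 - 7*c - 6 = (c + 1)*(c^2 - c - 6) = (c - 3)*(c + 1)*(c + 2)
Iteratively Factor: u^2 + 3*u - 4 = (u + 4)*(u - 1)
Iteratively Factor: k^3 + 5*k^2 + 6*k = (k + 2)*(k^2 + 3*k) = k*(k + 2)*(k + 3)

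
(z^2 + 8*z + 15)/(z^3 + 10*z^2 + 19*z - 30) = (z + 3)/(z^2 + 5*z - 6)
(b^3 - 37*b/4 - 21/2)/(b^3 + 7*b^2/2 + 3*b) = (b - 7/2)/b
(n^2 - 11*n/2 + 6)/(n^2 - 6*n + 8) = (n - 3/2)/(n - 2)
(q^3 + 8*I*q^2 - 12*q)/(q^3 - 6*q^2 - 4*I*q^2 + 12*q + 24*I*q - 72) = q*(q + 6*I)/(q^2 - 6*q*(1 + I) + 36*I)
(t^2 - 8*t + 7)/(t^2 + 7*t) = (t^2 - 8*t + 7)/(t*(t + 7))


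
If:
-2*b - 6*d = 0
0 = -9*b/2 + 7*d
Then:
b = 0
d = 0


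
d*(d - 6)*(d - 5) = d^3 - 11*d^2 + 30*d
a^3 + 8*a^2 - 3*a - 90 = (a - 3)*(a + 5)*(a + 6)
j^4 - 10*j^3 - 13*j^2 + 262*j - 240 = (j - 8)*(j - 6)*(j - 1)*(j + 5)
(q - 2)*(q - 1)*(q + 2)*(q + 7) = q^4 + 6*q^3 - 11*q^2 - 24*q + 28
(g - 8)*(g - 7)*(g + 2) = g^3 - 13*g^2 + 26*g + 112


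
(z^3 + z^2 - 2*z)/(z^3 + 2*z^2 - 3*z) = (z + 2)/(z + 3)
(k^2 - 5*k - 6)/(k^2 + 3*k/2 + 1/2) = 2*(k - 6)/(2*k + 1)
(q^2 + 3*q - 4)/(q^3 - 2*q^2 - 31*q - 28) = (q - 1)/(q^2 - 6*q - 7)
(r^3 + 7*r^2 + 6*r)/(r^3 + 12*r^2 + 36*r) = (r + 1)/(r + 6)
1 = 1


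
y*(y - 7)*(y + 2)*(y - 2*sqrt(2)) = y^4 - 5*y^3 - 2*sqrt(2)*y^3 - 14*y^2 + 10*sqrt(2)*y^2 + 28*sqrt(2)*y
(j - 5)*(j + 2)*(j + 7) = j^3 + 4*j^2 - 31*j - 70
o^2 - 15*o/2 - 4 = (o - 8)*(o + 1/2)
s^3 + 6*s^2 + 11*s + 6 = (s + 1)*(s + 2)*(s + 3)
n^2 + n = n*(n + 1)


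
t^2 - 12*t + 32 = (t - 8)*(t - 4)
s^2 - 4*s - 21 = (s - 7)*(s + 3)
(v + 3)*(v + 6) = v^2 + 9*v + 18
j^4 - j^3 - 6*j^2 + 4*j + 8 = (j - 2)^2*(j + 1)*(j + 2)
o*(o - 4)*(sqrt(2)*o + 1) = sqrt(2)*o^3 - 4*sqrt(2)*o^2 + o^2 - 4*o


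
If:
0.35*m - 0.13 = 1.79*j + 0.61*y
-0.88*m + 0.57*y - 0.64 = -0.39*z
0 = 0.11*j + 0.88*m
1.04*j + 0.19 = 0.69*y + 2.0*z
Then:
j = -0.70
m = 0.09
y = 1.89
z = -0.92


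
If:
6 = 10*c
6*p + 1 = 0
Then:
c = 3/5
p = -1/6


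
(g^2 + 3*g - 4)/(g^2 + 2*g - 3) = (g + 4)/(g + 3)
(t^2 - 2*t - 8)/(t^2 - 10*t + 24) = (t + 2)/(t - 6)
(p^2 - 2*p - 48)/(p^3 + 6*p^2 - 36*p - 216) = (p - 8)/(p^2 - 36)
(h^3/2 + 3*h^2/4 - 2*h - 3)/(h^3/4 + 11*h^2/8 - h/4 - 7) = 2*(2*h^2 + 7*h + 6)/(2*h^2 + 15*h + 28)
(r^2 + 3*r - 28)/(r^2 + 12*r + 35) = (r - 4)/(r + 5)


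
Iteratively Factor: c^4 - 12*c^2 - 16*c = (c + 2)*(c^3 - 2*c^2 - 8*c) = (c + 2)^2*(c^2 - 4*c) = c*(c + 2)^2*(c - 4)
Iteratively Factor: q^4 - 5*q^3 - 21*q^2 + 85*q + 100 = (q + 4)*(q^3 - 9*q^2 + 15*q + 25) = (q - 5)*(q + 4)*(q^2 - 4*q - 5) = (q - 5)^2*(q + 4)*(q + 1)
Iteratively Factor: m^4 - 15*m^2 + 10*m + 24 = (m + 1)*(m^3 - m^2 - 14*m + 24) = (m - 3)*(m + 1)*(m^2 + 2*m - 8) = (m - 3)*(m + 1)*(m + 4)*(m - 2)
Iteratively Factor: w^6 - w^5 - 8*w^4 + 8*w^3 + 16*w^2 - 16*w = (w - 1)*(w^5 - 8*w^3 + 16*w) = w*(w - 1)*(w^4 - 8*w^2 + 16) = w*(w - 1)*(w + 2)*(w^3 - 2*w^2 - 4*w + 8) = w*(w - 1)*(w + 2)^2*(w^2 - 4*w + 4) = w*(w - 2)*(w - 1)*(w + 2)^2*(w - 2)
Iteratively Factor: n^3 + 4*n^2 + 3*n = (n)*(n^2 + 4*n + 3) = n*(n + 1)*(n + 3)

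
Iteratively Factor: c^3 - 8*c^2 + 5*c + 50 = (c + 2)*(c^2 - 10*c + 25) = (c - 5)*(c + 2)*(c - 5)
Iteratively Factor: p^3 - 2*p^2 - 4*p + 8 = (p - 2)*(p^2 - 4) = (p - 2)*(p + 2)*(p - 2)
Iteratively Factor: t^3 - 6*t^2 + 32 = (t + 2)*(t^2 - 8*t + 16) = (t - 4)*(t + 2)*(t - 4)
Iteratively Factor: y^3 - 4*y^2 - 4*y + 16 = (y - 4)*(y^2 - 4) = (y - 4)*(y + 2)*(y - 2)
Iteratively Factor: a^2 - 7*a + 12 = (a - 3)*(a - 4)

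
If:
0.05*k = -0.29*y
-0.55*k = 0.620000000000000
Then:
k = -1.13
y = 0.19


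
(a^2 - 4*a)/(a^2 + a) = (a - 4)/(a + 1)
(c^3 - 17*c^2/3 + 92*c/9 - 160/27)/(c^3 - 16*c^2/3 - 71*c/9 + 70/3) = (9*c^2 - 36*c + 32)/(3*(3*c^2 - 11*c - 42))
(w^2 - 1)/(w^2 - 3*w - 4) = (w - 1)/(w - 4)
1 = 1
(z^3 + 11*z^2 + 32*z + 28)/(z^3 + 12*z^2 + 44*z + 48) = (z^2 + 9*z + 14)/(z^2 + 10*z + 24)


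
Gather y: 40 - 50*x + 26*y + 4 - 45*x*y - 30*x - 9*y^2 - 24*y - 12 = -80*x - 9*y^2 + y*(2 - 45*x) + 32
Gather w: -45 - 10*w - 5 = -10*w - 50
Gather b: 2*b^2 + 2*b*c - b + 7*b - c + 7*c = 2*b^2 + b*(2*c + 6) + 6*c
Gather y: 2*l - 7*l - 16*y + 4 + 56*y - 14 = -5*l + 40*y - 10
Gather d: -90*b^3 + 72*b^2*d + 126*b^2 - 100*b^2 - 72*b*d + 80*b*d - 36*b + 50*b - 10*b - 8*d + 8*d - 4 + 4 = -90*b^3 + 26*b^2 + 4*b + d*(72*b^2 + 8*b)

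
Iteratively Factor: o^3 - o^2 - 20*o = (o - 5)*(o^2 + 4*o) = (o - 5)*(o + 4)*(o)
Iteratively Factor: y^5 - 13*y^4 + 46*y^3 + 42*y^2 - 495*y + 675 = (y - 5)*(y^4 - 8*y^3 + 6*y^2 + 72*y - 135) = (y - 5)*(y - 3)*(y^3 - 5*y^2 - 9*y + 45) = (y - 5)*(y - 3)^2*(y^2 - 2*y - 15) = (y - 5)^2*(y - 3)^2*(y + 3)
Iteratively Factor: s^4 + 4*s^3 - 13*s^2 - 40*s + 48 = (s + 4)*(s^3 - 13*s + 12) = (s - 3)*(s + 4)*(s^2 + 3*s - 4) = (s - 3)*(s - 1)*(s + 4)*(s + 4)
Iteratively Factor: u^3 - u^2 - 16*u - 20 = (u + 2)*(u^2 - 3*u - 10) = (u + 2)^2*(u - 5)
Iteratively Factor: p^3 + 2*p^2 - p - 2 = (p + 1)*(p^2 + p - 2) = (p + 1)*(p + 2)*(p - 1)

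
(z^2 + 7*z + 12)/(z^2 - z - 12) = (z + 4)/(z - 4)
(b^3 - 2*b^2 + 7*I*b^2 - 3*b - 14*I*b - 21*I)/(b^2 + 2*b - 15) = (b^2 + b*(1 + 7*I) + 7*I)/(b + 5)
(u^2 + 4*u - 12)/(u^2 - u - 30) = (-u^2 - 4*u + 12)/(-u^2 + u + 30)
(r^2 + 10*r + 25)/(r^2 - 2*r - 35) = (r + 5)/(r - 7)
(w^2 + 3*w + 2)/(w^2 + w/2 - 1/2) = 2*(w + 2)/(2*w - 1)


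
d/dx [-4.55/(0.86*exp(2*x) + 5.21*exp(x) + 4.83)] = (7.826*exp(x) + 23.7055)*exp(x)/(0.86*exp(2*x) + 5.21*exp(x) + 4.83)^2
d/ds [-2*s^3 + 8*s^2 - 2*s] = -6*s^2 + 16*s - 2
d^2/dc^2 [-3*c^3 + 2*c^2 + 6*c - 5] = 4 - 18*c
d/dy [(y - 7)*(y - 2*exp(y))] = y - (y - 7)*(2*exp(y) - 1) - 2*exp(y)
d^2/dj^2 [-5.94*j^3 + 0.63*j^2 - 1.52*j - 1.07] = 1.26 - 35.64*j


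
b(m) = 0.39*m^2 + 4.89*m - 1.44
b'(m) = 0.78*m + 4.89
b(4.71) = 30.24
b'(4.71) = 8.56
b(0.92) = 3.39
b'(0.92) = 5.61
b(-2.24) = -10.44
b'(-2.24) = 3.14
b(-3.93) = -14.63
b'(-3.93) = 1.82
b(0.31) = 0.11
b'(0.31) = 5.13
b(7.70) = 59.34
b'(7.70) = 10.90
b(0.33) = 0.22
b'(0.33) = 5.15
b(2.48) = 13.09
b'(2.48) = 6.82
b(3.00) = 16.74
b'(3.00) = 7.23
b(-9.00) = -13.86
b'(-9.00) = -2.13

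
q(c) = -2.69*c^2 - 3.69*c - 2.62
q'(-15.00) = 77.01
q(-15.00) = -552.52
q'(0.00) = -3.69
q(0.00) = -2.62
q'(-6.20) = 29.67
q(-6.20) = -83.15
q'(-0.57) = -0.62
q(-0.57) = -1.39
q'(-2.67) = 10.67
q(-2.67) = -11.94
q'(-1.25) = 3.04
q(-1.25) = -2.21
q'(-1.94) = 6.75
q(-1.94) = -5.59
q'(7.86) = -45.98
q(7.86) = -197.81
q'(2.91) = -19.35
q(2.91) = -36.14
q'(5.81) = -34.95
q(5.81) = -114.86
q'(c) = -5.38*c - 3.69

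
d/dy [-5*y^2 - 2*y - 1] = -10*y - 2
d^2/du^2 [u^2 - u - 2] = 2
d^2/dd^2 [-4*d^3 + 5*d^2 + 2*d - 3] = 10 - 24*d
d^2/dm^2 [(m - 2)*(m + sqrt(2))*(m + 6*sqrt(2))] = 6*m - 4 + 14*sqrt(2)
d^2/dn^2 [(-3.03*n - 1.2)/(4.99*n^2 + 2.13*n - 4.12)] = (-(3.03*n + 1.2)*(9.98*n + 2.13)*(19.96*n + 4.26) + (90.7182*n + 24.8838)*(4.99*n^2 + 2.13*n - 4.12))/(4.99*n^2 + 2.13*n - 4.12)^3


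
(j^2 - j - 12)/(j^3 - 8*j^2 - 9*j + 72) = (j - 4)/(j^2 - 11*j + 24)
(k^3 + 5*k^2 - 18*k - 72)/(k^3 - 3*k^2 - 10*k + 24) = (k + 6)/(k - 2)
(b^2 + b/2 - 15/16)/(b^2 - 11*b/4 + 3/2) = (b + 5/4)/(b - 2)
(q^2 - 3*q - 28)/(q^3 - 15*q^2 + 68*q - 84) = (q + 4)/(q^2 - 8*q + 12)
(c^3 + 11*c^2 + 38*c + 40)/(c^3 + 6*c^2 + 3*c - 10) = (c + 4)/(c - 1)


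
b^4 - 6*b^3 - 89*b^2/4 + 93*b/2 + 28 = (b - 8)*(b - 2)*(b + 1/2)*(b + 7/2)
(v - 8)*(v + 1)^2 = v^3 - 6*v^2 - 15*v - 8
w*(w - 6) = w^2 - 6*w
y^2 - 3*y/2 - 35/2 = (y - 5)*(y + 7/2)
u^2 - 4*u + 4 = (u - 2)^2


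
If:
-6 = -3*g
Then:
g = 2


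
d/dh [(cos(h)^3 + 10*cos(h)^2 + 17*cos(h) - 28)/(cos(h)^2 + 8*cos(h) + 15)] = -(sin(h)^4 - 110*sin(h)^2 + 368*cos(h) + 4*cos(3*h) + 588)*sin(h)/((cos(h) + 3)^2*(cos(h) + 5)^2)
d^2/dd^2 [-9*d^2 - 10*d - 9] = -18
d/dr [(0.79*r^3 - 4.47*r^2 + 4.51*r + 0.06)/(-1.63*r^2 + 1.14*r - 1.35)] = (-1.2877*r^4 + 1.8012*r^3 - 0.943999999999999*r^2 + 12.2646*r - 6.1569)/(2.6569*r^4 - 3.7164*r^3 + 5.7006*r^2 - 3.078*r + 1.8225)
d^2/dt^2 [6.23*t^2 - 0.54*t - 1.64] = 12.4600000000000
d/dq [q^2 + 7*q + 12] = 2*q + 7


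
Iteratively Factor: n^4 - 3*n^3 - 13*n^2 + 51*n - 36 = (n + 4)*(n^3 - 7*n^2 + 15*n - 9) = (n - 1)*(n + 4)*(n^2 - 6*n + 9) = (n - 3)*(n - 1)*(n + 4)*(n - 3)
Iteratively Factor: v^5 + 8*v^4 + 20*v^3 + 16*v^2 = (v + 2)*(v^4 + 6*v^3 + 8*v^2) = (v + 2)*(v + 4)*(v^3 + 2*v^2) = v*(v + 2)*(v + 4)*(v^2 + 2*v) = v*(v + 2)^2*(v + 4)*(v)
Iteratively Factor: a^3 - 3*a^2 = (a - 3)*(a^2) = a*(a - 3)*(a)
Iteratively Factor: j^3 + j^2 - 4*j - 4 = (j + 1)*(j^2 - 4) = (j + 1)*(j + 2)*(j - 2)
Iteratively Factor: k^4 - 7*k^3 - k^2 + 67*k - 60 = (k - 4)*(k^3 - 3*k^2 - 13*k + 15) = (k - 5)*(k - 4)*(k^2 + 2*k - 3) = (k - 5)*(k - 4)*(k - 1)*(k + 3)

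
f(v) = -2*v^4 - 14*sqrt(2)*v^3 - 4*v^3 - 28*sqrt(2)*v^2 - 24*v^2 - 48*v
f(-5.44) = 458.84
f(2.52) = -986.34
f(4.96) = -5917.22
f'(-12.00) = 5021.19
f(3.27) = -1897.83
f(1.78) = -441.24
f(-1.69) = -1.96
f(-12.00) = -8929.45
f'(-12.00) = 5021.19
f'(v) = -8*v^3 - 42*sqrt(2)*v^2 - 12*v^2 - 56*sqrt(2)*v - 48*v - 48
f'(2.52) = -949.96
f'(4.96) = -3411.56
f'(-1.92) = -10.36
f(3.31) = -1958.80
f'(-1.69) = 1.66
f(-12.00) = -8929.45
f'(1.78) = -545.74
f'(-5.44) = -181.03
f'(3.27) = -1507.10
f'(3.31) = -1541.37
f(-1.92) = -1.02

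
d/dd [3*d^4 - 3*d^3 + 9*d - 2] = 12*d^3 - 9*d^2 + 9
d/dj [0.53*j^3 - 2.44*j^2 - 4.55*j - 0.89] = 1.59*j^2 - 4.88*j - 4.55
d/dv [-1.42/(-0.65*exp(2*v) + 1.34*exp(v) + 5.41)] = (1.9028 - 1.846*exp(v))*exp(v)/(-0.65*exp(2*v) + 1.34*exp(v) + 5.41)^2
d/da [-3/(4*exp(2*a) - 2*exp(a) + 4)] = (6*exp(a) - 3/2)*exp(a)/(2*exp(2*a) - exp(a) + 2)^2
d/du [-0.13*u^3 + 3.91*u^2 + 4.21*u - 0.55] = -0.39*u^2 + 7.82*u + 4.21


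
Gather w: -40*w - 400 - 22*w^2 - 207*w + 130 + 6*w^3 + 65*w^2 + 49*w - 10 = 6*w^3 + 43*w^2 - 198*w - 280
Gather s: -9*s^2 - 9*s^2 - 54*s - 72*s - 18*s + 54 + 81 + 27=-18*s^2 - 144*s + 162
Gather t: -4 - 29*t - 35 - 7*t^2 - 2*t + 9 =-7*t^2 - 31*t - 30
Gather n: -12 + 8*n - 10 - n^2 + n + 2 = -n^2 + 9*n - 20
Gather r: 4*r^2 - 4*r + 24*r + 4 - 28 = 4*r^2 + 20*r - 24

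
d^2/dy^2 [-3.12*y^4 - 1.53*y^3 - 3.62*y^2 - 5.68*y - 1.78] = -37.44*y^2 - 9.18*y - 7.24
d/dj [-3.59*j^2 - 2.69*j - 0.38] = -7.18*j - 2.69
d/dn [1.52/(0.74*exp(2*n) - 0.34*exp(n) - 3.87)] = (0.5168 - 2.2496*exp(n))*exp(n)/(-0.74*exp(2*n) + 0.34*exp(n) + 3.87)^2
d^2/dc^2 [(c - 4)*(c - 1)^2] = 6*c - 12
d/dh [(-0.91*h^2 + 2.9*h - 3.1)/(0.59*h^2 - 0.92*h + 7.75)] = (-0.8738*h^2 - 10.447*h + 19.623)/(0.3481*h^4 - 1.0856*h^3 + 9.9914*h^2 - 14.26*h + 60.0625)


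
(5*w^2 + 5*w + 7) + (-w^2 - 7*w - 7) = 4*w^2 - 2*w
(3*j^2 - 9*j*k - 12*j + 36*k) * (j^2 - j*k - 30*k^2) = 3*j^4 - 12*j^3*k - 12*j^3 - 81*j^2*k^2 + 48*j^2*k + 270*j*k^3 + 324*j*k^2 - 1080*k^3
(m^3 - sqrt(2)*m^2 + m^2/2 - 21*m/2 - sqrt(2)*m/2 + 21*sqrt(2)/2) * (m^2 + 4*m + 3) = m^5 - sqrt(2)*m^4 + 9*m^4/2 - 9*sqrt(2)*m^3/2 - 11*m^3/2 - 81*m^2/2 + 11*sqrt(2)*m^2/2 - 63*m/2 + 81*sqrt(2)*m/2 + 63*sqrt(2)/2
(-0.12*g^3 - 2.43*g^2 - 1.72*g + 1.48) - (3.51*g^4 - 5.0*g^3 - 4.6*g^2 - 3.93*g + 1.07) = -3.51*g^4 + 4.88*g^3 + 2.17*g^2 + 2.21*g + 0.41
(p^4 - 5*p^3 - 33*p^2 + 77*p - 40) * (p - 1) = p^5 - 6*p^4 - 28*p^3 + 110*p^2 - 117*p + 40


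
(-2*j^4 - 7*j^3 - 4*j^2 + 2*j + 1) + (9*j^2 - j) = -2*j^4 - 7*j^3 + 5*j^2 + j + 1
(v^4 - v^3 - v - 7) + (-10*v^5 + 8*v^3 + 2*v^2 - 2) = -10*v^5 + v^4 + 7*v^3 + 2*v^2 - v - 9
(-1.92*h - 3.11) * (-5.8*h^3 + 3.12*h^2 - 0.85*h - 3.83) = 11.136*h^4 + 12.0476*h^3 - 8.0712*h^2 + 9.9971*h + 11.9113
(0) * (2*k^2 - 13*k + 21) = 0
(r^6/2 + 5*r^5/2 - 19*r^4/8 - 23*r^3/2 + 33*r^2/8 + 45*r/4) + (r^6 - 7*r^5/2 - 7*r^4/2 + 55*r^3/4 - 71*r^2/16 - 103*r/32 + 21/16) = 3*r^6/2 - r^5 - 47*r^4/8 + 9*r^3/4 - 5*r^2/16 + 257*r/32 + 21/16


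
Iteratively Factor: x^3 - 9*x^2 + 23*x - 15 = (x - 1)*(x^2 - 8*x + 15) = (x - 3)*(x - 1)*(x - 5)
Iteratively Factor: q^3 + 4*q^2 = (q)*(q^2 + 4*q) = q*(q + 4)*(q)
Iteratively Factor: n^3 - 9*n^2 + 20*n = (n)*(n^2 - 9*n + 20) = n*(n - 4)*(n - 5)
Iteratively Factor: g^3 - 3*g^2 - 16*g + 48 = (g - 3)*(g^2 - 16) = (g - 3)*(g + 4)*(g - 4)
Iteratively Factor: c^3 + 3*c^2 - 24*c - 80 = (c - 5)*(c^2 + 8*c + 16) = (c - 5)*(c + 4)*(c + 4)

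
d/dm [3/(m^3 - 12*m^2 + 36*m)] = 9*(2 - m)/(m^2*(m^3 - 18*m^2 + 108*m - 216))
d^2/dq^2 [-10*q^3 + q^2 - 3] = 2 - 60*q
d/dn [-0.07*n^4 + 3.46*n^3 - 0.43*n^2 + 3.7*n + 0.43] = -0.28*n^3 + 10.38*n^2 - 0.86*n + 3.7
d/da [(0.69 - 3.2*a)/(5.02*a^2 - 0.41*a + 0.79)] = (16.064*a^2 - 6.9276*a - 2.2451)/(25.2004*a^4 - 4.1164*a^3 + 8.0997*a^2 - 0.6478*a + 0.6241)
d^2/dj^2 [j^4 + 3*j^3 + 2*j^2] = 12*j^2 + 18*j + 4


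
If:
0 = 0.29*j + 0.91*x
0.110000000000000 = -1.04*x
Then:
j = 0.33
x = -0.11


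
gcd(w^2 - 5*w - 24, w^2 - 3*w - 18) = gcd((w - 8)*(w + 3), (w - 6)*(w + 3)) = w + 3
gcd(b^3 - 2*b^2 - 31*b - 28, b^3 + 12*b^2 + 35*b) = 1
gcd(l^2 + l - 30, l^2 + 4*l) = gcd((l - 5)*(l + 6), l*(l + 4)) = 1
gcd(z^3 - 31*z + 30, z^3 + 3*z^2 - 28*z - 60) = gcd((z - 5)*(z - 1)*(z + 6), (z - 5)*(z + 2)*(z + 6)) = z^2 + z - 30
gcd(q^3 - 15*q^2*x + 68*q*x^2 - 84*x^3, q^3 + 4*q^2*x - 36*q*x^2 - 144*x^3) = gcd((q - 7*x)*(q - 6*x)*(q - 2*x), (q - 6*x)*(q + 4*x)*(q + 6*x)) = -q + 6*x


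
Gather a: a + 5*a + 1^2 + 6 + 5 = 6*a + 12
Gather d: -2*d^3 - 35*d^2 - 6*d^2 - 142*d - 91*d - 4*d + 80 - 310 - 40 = -2*d^3 - 41*d^2 - 237*d - 270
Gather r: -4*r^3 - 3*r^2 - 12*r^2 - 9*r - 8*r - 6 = -4*r^3 - 15*r^2 - 17*r - 6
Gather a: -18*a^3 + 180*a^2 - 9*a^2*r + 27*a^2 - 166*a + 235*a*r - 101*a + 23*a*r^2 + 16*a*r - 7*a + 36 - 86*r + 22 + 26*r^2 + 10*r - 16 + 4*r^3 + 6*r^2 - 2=-18*a^3 + a^2*(207 - 9*r) + a*(23*r^2 + 251*r - 274) + 4*r^3 + 32*r^2 - 76*r + 40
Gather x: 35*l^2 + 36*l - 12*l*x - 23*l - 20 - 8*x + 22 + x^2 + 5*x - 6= 35*l^2 + 13*l + x^2 + x*(-12*l - 3) - 4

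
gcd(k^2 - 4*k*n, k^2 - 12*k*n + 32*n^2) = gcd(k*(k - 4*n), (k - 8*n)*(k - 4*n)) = k - 4*n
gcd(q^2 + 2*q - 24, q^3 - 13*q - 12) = q - 4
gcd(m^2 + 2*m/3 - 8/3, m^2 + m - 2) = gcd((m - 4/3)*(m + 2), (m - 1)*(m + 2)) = m + 2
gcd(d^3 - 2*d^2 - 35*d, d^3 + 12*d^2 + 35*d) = d^2 + 5*d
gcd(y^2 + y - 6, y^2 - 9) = y + 3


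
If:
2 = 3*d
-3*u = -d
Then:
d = 2/3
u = 2/9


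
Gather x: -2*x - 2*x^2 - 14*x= -2*x^2 - 16*x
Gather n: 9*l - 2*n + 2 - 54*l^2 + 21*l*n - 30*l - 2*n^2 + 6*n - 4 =-54*l^2 - 21*l - 2*n^2 + n*(21*l + 4) - 2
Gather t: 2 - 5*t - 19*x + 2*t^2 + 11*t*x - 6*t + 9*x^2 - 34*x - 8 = 2*t^2 + t*(11*x - 11) + 9*x^2 - 53*x - 6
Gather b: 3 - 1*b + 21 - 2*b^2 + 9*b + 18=-2*b^2 + 8*b + 42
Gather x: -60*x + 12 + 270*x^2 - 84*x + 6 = 270*x^2 - 144*x + 18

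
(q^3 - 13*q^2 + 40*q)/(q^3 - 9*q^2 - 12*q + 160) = q/(q + 4)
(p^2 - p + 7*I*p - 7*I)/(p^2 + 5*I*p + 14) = (p - 1)/(p - 2*I)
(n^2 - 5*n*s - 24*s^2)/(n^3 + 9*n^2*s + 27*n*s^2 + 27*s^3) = (n - 8*s)/(n^2 + 6*n*s + 9*s^2)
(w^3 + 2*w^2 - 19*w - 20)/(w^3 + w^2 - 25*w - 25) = (w - 4)/(w - 5)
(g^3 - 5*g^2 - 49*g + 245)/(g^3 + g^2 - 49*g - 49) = (g - 5)/(g + 1)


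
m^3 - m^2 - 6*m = m*(m - 3)*(m + 2)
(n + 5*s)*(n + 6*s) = n^2 + 11*n*s + 30*s^2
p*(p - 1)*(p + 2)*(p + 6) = p^4 + 7*p^3 + 4*p^2 - 12*p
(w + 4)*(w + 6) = w^2 + 10*w + 24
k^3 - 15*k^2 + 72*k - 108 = (k - 6)^2*(k - 3)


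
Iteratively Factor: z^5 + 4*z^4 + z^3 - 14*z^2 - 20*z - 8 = (z + 2)*(z^4 + 2*z^3 - 3*z^2 - 8*z - 4) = (z + 1)*(z + 2)*(z^3 + z^2 - 4*z - 4) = (z - 2)*(z + 1)*(z + 2)*(z^2 + 3*z + 2) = (z - 2)*(z + 1)*(z + 2)^2*(z + 1)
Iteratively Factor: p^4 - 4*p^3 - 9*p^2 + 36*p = (p - 3)*(p^3 - p^2 - 12*p) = p*(p - 3)*(p^2 - p - 12) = p*(p - 4)*(p - 3)*(p + 3)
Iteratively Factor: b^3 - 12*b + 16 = (b - 2)*(b^2 + 2*b - 8) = (b - 2)*(b + 4)*(b - 2)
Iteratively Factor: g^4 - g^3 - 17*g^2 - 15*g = (g + 3)*(g^3 - 4*g^2 - 5*g) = (g + 1)*(g + 3)*(g^2 - 5*g) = (g - 5)*(g + 1)*(g + 3)*(g)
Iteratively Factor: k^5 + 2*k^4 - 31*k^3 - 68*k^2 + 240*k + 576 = (k + 4)*(k^4 - 2*k^3 - 23*k^2 + 24*k + 144) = (k - 4)*(k + 4)*(k^3 + 2*k^2 - 15*k - 36) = (k - 4)^2*(k + 4)*(k^2 + 6*k + 9) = (k - 4)^2*(k + 3)*(k + 4)*(k + 3)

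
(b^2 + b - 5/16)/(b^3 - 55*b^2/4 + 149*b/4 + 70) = (b - 1/4)/(b^2 - 15*b + 56)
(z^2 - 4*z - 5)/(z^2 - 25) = (z + 1)/(z + 5)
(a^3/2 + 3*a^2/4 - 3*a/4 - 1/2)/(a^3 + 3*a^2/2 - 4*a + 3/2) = (2*a^2 + 5*a + 2)/(2*(2*a^2 + 5*a - 3))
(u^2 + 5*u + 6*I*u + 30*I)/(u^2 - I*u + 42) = (u + 5)/(u - 7*I)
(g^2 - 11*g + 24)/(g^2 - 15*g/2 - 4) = 2*(g - 3)/(2*g + 1)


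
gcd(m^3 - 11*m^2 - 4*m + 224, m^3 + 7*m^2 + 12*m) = m + 4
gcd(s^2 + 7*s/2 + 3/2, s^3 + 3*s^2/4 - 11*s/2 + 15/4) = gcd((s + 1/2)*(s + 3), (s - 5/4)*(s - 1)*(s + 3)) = s + 3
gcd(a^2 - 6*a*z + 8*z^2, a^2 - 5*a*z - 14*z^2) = 1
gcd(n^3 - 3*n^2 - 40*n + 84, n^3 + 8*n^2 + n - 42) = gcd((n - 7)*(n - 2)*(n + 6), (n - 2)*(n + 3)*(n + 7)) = n - 2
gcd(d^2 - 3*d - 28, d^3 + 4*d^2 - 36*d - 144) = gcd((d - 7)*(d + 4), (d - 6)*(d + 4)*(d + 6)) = d + 4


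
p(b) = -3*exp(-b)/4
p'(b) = 3*exp(-b)/4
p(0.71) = -0.37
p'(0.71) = 0.37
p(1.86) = -0.12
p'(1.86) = 0.12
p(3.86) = -0.02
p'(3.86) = 0.02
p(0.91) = -0.30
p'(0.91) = 0.30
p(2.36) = -0.07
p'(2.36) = 0.07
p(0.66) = -0.39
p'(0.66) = 0.39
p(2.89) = -0.04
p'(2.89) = 0.04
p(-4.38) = -59.88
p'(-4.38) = 59.88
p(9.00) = 0.00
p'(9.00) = 0.00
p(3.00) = -0.04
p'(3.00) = 0.04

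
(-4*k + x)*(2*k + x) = -8*k^2 - 2*k*x + x^2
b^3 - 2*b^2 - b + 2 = (b - 2)*(b - 1)*(b + 1)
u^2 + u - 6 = (u - 2)*(u + 3)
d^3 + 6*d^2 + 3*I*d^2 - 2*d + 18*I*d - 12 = (d + 6)*(d + I)*(d + 2*I)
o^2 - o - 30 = (o - 6)*(o + 5)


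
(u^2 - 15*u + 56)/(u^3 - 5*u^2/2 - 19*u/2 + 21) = 2*(u^2 - 15*u + 56)/(2*u^3 - 5*u^2 - 19*u + 42)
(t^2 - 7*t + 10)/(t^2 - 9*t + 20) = (t - 2)/(t - 4)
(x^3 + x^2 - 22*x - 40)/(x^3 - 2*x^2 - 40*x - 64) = (x - 5)/(x - 8)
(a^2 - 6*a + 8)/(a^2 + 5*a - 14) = (a - 4)/(a + 7)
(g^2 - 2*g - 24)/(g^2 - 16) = (g - 6)/(g - 4)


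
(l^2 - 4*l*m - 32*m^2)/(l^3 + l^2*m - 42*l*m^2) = (l^2 - 4*l*m - 32*m^2)/(l*(l^2 + l*m - 42*m^2))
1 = 1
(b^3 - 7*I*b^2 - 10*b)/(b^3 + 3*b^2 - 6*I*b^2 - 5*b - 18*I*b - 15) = b*(b - 2*I)/(b^2 + b*(3 - I) - 3*I)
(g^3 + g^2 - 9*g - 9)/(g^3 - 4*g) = (g^3 + g^2 - 9*g - 9)/(g*(g^2 - 4))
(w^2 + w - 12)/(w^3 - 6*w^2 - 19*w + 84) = 1/(w - 7)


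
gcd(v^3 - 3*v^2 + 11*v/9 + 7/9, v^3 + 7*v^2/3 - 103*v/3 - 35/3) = v + 1/3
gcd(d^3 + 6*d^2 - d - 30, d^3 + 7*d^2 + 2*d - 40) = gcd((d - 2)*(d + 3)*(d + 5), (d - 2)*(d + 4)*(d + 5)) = d^2 + 3*d - 10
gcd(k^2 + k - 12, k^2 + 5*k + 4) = k + 4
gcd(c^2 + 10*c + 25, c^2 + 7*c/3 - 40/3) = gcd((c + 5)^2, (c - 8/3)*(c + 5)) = c + 5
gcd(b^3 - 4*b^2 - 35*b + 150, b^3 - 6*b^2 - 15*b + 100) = b^2 - 10*b + 25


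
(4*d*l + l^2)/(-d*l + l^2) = (-4*d - l)/(d - l)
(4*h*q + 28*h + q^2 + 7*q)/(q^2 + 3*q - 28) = (4*h + q)/(q - 4)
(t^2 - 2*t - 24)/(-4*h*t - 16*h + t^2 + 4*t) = (t - 6)/(-4*h + t)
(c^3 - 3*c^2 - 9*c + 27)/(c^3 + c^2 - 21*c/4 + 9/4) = 4*(c^2 - 6*c + 9)/(4*c^2 - 8*c + 3)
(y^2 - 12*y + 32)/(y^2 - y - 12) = (y - 8)/(y + 3)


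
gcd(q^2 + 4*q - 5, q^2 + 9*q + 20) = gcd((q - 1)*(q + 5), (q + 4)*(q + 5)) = q + 5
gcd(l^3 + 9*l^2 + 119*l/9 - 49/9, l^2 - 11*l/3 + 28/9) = 1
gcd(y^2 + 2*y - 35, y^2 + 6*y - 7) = y + 7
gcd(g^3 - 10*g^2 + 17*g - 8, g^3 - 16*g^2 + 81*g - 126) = 1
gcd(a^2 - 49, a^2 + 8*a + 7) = a + 7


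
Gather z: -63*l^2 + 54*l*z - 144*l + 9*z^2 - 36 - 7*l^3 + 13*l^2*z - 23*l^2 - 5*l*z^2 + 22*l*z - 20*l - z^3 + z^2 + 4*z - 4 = -7*l^3 - 86*l^2 - 164*l - z^3 + z^2*(10 - 5*l) + z*(13*l^2 + 76*l + 4) - 40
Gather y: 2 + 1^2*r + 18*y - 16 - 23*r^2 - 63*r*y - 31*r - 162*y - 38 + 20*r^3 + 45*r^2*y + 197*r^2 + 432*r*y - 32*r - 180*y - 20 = 20*r^3 + 174*r^2 - 62*r + y*(45*r^2 + 369*r - 324) - 72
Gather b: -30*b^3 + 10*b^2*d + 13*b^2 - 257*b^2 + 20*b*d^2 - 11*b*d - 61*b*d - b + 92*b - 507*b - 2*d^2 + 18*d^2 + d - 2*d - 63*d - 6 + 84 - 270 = -30*b^3 + b^2*(10*d - 244) + b*(20*d^2 - 72*d - 416) + 16*d^2 - 64*d - 192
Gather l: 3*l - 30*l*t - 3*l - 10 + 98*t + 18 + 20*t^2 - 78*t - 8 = -30*l*t + 20*t^2 + 20*t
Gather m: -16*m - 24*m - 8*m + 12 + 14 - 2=24 - 48*m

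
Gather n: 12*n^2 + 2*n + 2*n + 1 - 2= 12*n^2 + 4*n - 1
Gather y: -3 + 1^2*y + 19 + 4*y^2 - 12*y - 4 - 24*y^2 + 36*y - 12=-20*y^2 + 25*y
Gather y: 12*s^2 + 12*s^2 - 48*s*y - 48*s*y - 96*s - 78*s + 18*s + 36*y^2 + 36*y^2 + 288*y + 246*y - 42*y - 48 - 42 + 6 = 24*s^2 - 156*s + 72*y^2 + y*(492 - 96*s) - 84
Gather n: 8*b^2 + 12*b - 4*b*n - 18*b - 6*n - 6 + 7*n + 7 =8*b^2 - 6*b + n*(1 - 4*b) + 1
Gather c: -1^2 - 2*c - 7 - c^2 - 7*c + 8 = -c^2 - 9*c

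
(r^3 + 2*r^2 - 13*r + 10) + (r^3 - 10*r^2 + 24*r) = 2*r^3 - 8*r^2 + 11*r + 10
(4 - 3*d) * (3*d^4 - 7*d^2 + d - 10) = -9*d^5 + 12*d^4 + 21*d^3 - 31*d^2 + 34*d - 40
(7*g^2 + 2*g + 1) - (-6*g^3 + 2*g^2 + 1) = 6*g^3 + 5*g^2 + 2*g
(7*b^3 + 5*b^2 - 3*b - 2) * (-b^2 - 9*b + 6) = -7*b^5 - 68*b^4 + 59*b^2 - 12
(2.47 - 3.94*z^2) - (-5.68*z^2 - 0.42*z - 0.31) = 1.74*z^2 + 0.42*z + 2.78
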